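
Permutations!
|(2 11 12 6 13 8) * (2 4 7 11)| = |(4 7 11 12 6 13 8)| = 7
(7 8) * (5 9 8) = (5 9 8 7) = [0, 1, 2, 3, 4, 9, 6, 5, 7, 8]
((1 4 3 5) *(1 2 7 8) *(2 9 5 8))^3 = (1 8 3 4)(2 7)(5 9)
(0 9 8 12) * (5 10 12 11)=(0 9 8 11 5 10 12)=[9, 1, 2, 3, 4, 10, 6, 7, 11, 8, 12, 5, 0]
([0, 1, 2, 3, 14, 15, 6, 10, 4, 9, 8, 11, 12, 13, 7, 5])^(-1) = [0, 1, 2, 3, 8, 15, 6, 14, 10, 9, 7, 11, 12, 13, 4, 5]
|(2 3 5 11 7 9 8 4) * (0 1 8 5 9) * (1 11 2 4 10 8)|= 12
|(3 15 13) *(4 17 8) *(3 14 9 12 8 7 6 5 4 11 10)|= |(3 15 13 14 9 12 8 11 10)(4 17 7 6 5)|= 45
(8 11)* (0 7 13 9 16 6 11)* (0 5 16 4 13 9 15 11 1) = (0 7 9 4 13 15 11 8 5 16 6 1) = [7, 0, 2, 3, 13, 16, 1, 9, 5, 4, 10, 8, 12, 15, 14, 11, 6]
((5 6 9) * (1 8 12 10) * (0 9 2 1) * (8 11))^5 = (0 1)(2 10)(5 8)(6 12)(9 11)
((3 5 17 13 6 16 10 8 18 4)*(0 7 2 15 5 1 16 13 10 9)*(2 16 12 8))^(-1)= ((0 7 16 9)(1 12 8 18 4 3)(2 15 5 17 10)(6 13))^(-1)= (0 9 16 7)(1 3 4 18 8 12)(2 10 17 5 15)(6 13)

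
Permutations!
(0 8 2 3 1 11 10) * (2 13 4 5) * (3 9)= (0 8 13 4 5 2 9 3 1 11 10)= [8, 11, 9, 1, 5, 2, 6, 7, 13, 3, 0, 10, 12, 4]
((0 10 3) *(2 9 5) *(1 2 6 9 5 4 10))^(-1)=(0 3 10 4 9 6 5 2 1)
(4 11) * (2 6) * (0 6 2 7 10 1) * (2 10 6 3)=[3, 0, 10, 2, 11, 5, 7, 6, 8, 9, 1, 4]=(0 3 2 10 1)(4 11)(6 7)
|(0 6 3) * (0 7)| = 4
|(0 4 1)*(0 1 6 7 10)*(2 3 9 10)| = |(0 4 6 7 2 3 9 10)| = 8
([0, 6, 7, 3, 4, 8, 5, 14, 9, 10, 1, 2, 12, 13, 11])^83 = [0, 10, 11, 3, 4, 6, 1, 2, 5, 8, 9, 14, 12, 13, 7]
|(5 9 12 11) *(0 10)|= |(0 10)(5 9 12 11)|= 4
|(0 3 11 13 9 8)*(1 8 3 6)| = 4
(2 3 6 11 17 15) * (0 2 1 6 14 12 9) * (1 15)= (0 2 3 14 12 9)(1 6 11 17)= [2, 6, 3, 14, 4, 5, 11, 7, 8, 0, 10, 17, 9, 13, 12, 15, 16, 1]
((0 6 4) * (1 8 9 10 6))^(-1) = ((0 1 8 9 10 6 4))^(-1) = (0 4 6 10 9 8 1)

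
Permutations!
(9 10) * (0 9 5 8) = (0 9 10 5 8) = [9, 1, 2, 3, 4, 8, 6, 7, 0, 10, 5]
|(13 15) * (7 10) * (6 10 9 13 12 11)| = |(6 10 7 9 13 15 12 11)| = 8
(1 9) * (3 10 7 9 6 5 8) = (1 6 5 8 3 10 7 9) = [0, 6, 2, 10, 4, 8, 5, 9, 3, 1, 7]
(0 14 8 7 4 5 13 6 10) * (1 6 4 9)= (0 14 8 7 9 1 6 10)(4 5 13)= [14, 6, 2, 3, 5, 13, 10, 9, 7, 1, 0, 11, 12, 4, 8]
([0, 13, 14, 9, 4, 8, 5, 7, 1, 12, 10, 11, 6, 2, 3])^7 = (1 6 3 13 5 9 2 8 12 14)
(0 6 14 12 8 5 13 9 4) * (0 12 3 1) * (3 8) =(0 6 14 8 5 13 9 4 12 3 1) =[6, 0, 2, 1, 12, 13, 14, 7, 5, 4, 10, 11, 3, 9, 8]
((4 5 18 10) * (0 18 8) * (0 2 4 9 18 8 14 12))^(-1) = (0 12 14 5 4 2 8)(9 10 18)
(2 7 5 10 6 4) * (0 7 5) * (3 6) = (0 7)(2 5 10 3 6 4) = [7, 1, 5, 6, 2, 10, 4, 0, 8, 9, 3]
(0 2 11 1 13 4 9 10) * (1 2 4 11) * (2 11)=(0 4 9 10)(1 13 2)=[4, 13, 1, 3, 9, 5, 6, 7, 8, 10, 0, 11, 12, 2]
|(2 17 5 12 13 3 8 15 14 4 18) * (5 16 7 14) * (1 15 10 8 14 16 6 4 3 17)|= 10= |(1 15 5 12 13 17 6 4 18 2)(3 14)(7 16)(8 10)|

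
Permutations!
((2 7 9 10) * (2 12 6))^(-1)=(2 6 12 10 9 7)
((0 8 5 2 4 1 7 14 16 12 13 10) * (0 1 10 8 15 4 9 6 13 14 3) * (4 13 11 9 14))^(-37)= (0 2 10 15 14 1 13 16 7 8 12 3 5 4)(6 9 11)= ((0 15 13 8 5 2 14 16 12 4 10 1 7 3)(6 11 9))^(-37)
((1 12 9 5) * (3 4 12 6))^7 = ((1 6 3 4 12 9 5))^7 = (12)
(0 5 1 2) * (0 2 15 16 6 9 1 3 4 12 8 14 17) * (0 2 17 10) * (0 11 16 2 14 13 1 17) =[5, 15, 0, 4, 12, 3, 9, 7, 13, 17, 11, 16, 8, 1, 10, 2, 6, 14] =(0 5 3 4 12 8 13 1 15 2)(6 9 17 14 10 11 16)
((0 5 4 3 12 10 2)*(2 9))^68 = ((0 5 4 3 12 10 9 2))^68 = (0 12)(2 3)(4 9)(5 10)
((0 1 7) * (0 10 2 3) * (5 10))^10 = (0 5 3 7 2 1 10)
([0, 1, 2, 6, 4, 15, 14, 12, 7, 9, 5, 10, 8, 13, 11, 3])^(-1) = (3 15 5 10 11 14 6)(7 8 12)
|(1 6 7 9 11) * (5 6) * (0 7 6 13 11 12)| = 4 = |(0 7 9 12)(1 5 13 11)|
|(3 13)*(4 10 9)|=6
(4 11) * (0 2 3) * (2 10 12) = [10, 1, 3, 0, 11, 5, 6, 7, 8, 9, 12, 4, 2] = (0 10 12 2 3)(4 11)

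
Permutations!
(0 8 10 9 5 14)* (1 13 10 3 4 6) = (0 8 3 4 6 1 13 10 9 5 14) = [8, 13, 2, 4, 6, 14, 1, 7, 3, 5, 9, 11, 12, 10, 0]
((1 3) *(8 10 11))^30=(11)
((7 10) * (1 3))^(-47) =(1 3)(7 10)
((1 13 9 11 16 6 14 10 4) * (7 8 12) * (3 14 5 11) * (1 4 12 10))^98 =(1 3 13 14 9)(5 16)(6 11)(7 10)(8 12)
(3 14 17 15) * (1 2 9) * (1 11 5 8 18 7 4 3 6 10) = (1 2 9 11 5 8 18 7 4 3 14 17 15 6 10) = [0, 2, 9, 14, 3, 8, 10, 4, 18, 11, 1, 5, 12, 13, 17, 6, 16, 15, 7]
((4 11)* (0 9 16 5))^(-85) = ((0 9 16 5)(4 11))^(-85) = (0 5 16 9)(4 11)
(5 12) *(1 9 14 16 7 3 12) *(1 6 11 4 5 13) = (1 9 14 16 7 3 12 13)(4 5 6 11) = [0, 9, 2, 12, 5, 6, 11, 3, 8, 14, 10, 4, 13, 1, 16, 15, 7]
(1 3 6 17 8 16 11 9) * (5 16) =[0, 3, 2, 6, 4, 16, 17, 7, 5, 1, 10, 9, 12, 13, 14, 15, 11, 8] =(1 3 6 17 8 5 16 11 9)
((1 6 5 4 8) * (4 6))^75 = (8)(5 6)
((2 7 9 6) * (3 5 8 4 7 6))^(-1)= (2 6)(3 9 7 4 8 5)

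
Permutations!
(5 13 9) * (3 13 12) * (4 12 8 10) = (3 13 9 5 8 10 4 12) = [0, 1, 2, 13, 12, 8, 6, 7, 10, 5, 4, 11, 3, 9]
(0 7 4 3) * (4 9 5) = (0 7 9 5 4 3) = [7, 1, 2, 0, 3, 4, 6, 9, 8, 5]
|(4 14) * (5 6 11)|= 6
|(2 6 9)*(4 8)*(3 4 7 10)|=|(2 6 9)(3 4 8 7 10)|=15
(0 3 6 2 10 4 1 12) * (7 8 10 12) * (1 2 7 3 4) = (0 4 2 12)(1 3 6 7 8 10) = [4, 3, 12, 6, 2, 5, 7, 8, 10, 9, 1, 11, 0]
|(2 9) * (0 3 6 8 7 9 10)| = 8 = |(0 3 6 8 7 9 2 10)|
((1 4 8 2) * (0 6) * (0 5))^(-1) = ((0 6 5)(1 4 8 2))^(-1) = (0 5 6)(1 2 8 4)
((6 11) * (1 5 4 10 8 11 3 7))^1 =((1 5 4 10 8 11 6 3 7))^1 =(1 5 4 10 8 11 6 3 7)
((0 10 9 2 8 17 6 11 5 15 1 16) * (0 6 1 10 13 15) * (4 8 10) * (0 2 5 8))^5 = (0 13 15 4)(1 17 8 11 6 16)(2 10 9 5)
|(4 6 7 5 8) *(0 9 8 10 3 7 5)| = |(0 9 8 4 6 5 10 3 7)| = 9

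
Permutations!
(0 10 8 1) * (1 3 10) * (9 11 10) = (0 1)(3 9 11 10 8) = [1, 0, 2, 9, 4, 5, 6, 7, 3, 11, 8, 10]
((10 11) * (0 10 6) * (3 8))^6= ((0 10 11 6)(3 8))^6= (0 11)(6 10)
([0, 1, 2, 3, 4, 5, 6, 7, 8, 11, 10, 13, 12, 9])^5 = (9 13 11)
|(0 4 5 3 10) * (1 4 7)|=7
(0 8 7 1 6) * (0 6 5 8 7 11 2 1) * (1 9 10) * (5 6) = (0 7)(1 6 5 8 11 2 9 10) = [7, 6, 9, 3, 4, 8, 5, 0, 11, 10, 1, 2]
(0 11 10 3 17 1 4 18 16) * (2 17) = (0 11 10 3 2 17 1 4 18 16) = [11, 4, 17, 2, 18, 5, 6, 7, 8, 9, 3, 10, 12, 13, 14, 15, 0, 1, 16]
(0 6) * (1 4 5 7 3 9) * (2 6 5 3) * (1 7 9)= (0 5 9 7 2 6)(1 4 3)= [5, 4, 6, 1, 3, 9, 0, 2, 8, 7]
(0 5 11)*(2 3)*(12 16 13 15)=(0 5 11)(2 3)(12 16 13 15)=[5, 1, 3, 2, 4, 11, 6, 7, 8, 9, 10, 0, 16, 15, 14, 12, 13]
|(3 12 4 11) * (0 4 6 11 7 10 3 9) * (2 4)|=10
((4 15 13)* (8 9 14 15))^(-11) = (4 8 9 14 15 13)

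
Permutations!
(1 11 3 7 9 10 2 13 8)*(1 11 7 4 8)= (1 7 9 10 2 13)(3 4 8 11)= [0, 7, 13, 4, 8, 5, 6, 9, 11, 10, 2, 3, 12, 1]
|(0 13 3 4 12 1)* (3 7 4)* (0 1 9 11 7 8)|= |(0 13 8)(4 12 9 11 7)|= 15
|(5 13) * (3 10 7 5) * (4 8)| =|(3 10 7 5 13)(4 8)| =10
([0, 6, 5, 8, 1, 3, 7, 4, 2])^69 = (1 6 7 4)(2 5 3 8)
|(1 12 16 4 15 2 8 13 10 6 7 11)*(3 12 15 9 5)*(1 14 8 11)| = |(1 15 2 11 14 8 13 10 6 7)(3 12 16 4 9 5)| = 30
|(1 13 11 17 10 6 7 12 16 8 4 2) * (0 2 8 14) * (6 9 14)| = 36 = |(0 2 1 13 11 17 10 9 14)(4 8)(6 7 12 16)|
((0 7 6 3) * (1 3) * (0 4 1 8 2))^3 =(0 8 7 2 6)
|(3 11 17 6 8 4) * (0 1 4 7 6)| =6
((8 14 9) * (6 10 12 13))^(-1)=((6 10 12 13)(8 14 9))^(-1)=(6 13 12 10)(8 9 14)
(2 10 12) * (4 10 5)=(2 5 4 10 12)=[0, 1, 5, 3, 10, 4, 6, 7, 8, 9, 12, 11, 2]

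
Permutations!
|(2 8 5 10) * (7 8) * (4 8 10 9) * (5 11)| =15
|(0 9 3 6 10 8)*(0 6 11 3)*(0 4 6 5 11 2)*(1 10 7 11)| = 8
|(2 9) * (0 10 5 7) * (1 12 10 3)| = 14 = |(0 3 1 12 10 5 7)(2 9)|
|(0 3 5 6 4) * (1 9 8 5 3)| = 7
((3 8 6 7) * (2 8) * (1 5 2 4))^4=((1 5 2 8 6 7 3 4))^4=(1 6)(2 3)(4 8)(5 7)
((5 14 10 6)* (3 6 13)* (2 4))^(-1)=(2 4)(3 13 10 14 5 6)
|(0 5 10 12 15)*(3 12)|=6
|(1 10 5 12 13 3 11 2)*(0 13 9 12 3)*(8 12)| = 6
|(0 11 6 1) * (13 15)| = |(0 11 6 1)(13 15)| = 4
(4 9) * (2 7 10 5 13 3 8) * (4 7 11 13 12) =(2 11 13 3 8)(4 9 7 10 5 12) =[0, 1, 11, 8, 9, 12, 6, 10, 2, 7, 5, 13, 4, 3]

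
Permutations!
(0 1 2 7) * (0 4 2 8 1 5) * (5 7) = (0 7 4 2 5)(1 8) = [7, 8, 5, 3, 2, 0, 6, 4, 1]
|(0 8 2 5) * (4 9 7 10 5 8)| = |(0 4 9 7 10 5)(2 8)| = 6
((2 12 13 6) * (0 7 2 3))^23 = ((0 7 2 12 13 6 3))^23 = (0 2 13 3 7 12 6)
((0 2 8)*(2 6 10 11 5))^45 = (0 11 8 10 2 6 5) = ((0 6 10 11 5 2 8))^45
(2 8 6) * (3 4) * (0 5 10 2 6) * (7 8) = (0 5 10 2 7 8)(3 4) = [5, 1, 7, 4, 3, 10, 6, 8, 0, 9, 2]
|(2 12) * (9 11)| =2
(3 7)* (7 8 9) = (3 8 9 7) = [0, 1, 2, 8, 4, 5, 6, 3, 9, 7]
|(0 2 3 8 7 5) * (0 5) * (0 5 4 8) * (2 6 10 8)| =9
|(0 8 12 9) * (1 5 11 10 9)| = 8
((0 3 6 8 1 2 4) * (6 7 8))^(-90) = (0 3 7 8 1 2 4)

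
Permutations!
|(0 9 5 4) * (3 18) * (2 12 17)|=|(0 9 5 4)(2 12 17)(3 18)|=12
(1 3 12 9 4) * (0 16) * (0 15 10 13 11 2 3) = (0 16 15 10 13 11 2 3 12 9 4 1) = [16, 0, 3, 12, 1, 5, 6, 7, 8, 4, 13, 2, 9, 11, 14, 10, 15]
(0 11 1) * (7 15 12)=[11, 0, 2, 3, 4, 5, 6, 15, 8, 9, 10, 1, 7, 13, 14, 12]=(0 11 1)(7 15 12)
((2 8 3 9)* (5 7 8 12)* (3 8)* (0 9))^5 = (0 7 12 9 3 5 2)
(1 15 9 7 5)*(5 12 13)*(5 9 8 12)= (1 15 8 12 13 9 7 5)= [0, 15, 2, 3, 4, 1, 6, 5, 12, 7, 10, 11, 13, 9, 14, 8]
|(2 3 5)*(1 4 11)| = |(1 4 11)(2 3 5)| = 3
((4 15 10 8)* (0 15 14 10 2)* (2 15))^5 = (15)(0 2)(4 14 10 8)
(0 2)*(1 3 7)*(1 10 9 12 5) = [2, 3, 0, 7, 4, 1, 6, 10, 8, 12, 9, 11, 5] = (0 2)(1 3 7 10 9 12 5)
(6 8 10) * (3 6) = (3 6 8 10) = [0, 1, 2, 6, 4, 5, 8, 7, 10, 9, 3]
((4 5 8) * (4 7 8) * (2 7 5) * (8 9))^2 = (2 9 5)(4 7 8) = ((2 7 9 8 5 4))^2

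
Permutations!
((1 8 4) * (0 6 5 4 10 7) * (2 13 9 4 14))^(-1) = (0 7 10 8 1 4 9 13 2 14 5 6)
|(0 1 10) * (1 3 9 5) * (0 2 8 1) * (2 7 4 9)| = |(0 3 2 8 1 10 7 4 9 5)| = 10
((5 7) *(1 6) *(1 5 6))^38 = (5 6 7)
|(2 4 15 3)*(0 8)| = 4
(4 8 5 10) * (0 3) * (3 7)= [7, 1, 2, 0, 8, 10, 6, 3, 5, 9, 4]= (0 7 3)(4 8 5 10)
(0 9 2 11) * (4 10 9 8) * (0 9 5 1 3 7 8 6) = [6, 3, 11, 7, 10, 1, 0, 8, 4, 2, 5, 9] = (0 6)(1 3 7 8 4 10 5)(2 11 9)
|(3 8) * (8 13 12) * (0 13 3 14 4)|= |(0 13 12 8 14 4)|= 6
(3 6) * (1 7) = (1 7)(3 6) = [0, 7, 2, 6, 4, 5, 3, 1]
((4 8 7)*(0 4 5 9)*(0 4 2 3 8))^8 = (9)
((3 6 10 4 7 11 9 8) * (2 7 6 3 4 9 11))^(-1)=((11)(2 7)(4 6 10 9 8))^(-1)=(11)(2 7)(4 8 9 10 6)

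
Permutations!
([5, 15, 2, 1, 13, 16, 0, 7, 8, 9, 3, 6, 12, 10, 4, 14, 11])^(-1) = (0 6 11 16 5)(1 3 10 13 4 14 15)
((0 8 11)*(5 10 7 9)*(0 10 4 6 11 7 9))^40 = ((0 8 7)(4 6 11 10 9 5))^40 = (0 8 7)(4 9 11)(5 10 6)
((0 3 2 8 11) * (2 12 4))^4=(0 2 3 8 12 11 4)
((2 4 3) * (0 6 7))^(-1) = (0 7 6)(2 3 4) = ((0 6 7)(2 4 3))^(-1)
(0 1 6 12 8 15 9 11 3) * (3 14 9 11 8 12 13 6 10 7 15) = (0 1 10 7 15 11 14 9 8 3)(6 13) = [1, 10, 2, 0, 4, 5, 13, 15, 3, 8, 7, 14, 12, 6, 9, 11]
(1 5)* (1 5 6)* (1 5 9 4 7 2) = (1 6 5 9 4 7 2) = [0, 6, 1, 3, 7, 9, 5, 2, 8, 4]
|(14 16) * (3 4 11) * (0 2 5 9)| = 12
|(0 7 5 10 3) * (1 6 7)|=7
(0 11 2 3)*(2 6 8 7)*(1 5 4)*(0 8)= (0 11 6)(1 5 4)(2 3 8 7)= [11, 5, 3, 8, 1, 4, 0, 2, 7, 9, 10, 6]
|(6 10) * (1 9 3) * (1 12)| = 4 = |(1 9 3 12)(6 10)|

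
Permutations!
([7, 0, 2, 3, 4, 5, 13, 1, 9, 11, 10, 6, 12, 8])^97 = [7, 0, 2, 3, 4, 5, 8, 1, 11, 6, 10, 13, 12, 9]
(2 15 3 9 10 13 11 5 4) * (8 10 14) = (2 15 3 9 14 8 10 13 11 5 4) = [0, 1, 15, 9, 2, 4, 6, 7, 10, 14, 13, 5, 12, 11, 8, 3]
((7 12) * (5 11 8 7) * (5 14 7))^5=(5 8 11)(7 14 12)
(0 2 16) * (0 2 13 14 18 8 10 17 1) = (0 13 14 18 8 10 17 1)(2 16) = [13, 0, 16, 3, 4, 5, 6, 7, 10, 9, 17, 11, 12, 14, 18, 15, 2, 1, 8]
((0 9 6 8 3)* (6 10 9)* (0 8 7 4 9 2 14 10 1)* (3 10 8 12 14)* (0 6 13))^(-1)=(0 13)(1 9 4 7 6)(2 10 8 14 12 3)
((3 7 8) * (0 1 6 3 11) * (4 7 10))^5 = (0 4 1 7 6 8 3 11 10)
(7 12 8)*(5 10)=[0, 1, 2, 3, 4, 10, 6, 12, 7, 9, 5, 11, 8]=(5 10)(7 12 8)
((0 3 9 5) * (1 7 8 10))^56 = ((0 3 9 5)(1 7 8 10))^56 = (10)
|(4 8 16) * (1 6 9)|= 3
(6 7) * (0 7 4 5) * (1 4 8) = (0 7 6 8 1 4 5) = [7, 4, 2, 3, 5, 0, 8, 6, 1]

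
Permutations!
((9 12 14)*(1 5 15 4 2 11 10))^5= ((1 5 15 4 2 11 10)(9 12 14))^5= (1 11 4 5 10 2 15)(9 14 12)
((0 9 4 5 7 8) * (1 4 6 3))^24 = ((0 9 6 3 1 4 5 7 8))^24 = (0 5 3)(1 9 7)(4 6 8)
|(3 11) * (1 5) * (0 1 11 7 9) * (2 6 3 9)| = |(0 1 5 11 9)(2 6 3 7)| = 20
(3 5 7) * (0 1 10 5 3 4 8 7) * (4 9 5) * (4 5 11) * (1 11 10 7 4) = (0 11 1 7 9 10 5)(4 8) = [11, 7, 2, 3, 8, 0, 6, 9, 4, 10, 5, 1]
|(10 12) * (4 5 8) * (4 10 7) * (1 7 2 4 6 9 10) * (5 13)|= 11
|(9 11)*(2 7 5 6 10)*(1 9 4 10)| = |(1 9 11 4 10 2 7 5 6)| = 9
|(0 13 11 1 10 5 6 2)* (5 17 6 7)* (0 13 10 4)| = 18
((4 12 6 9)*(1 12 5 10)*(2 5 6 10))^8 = (1 10 12)(4 9 6)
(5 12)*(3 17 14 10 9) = (3 17 14 10 9)(5 12) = [0, 1, 2, 17, 4, 12, 6, 7, 8, 3, 9, 11, 5, 13, 10, 15, 16, 14]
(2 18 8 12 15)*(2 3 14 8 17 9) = (2 18 17 9)(3 14 8 12 15) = [0, 1, 18, 14, 4, 5, 6, 7, 12, 2, 10, 11, 15, 13, 8, 3, 16, 9, 17]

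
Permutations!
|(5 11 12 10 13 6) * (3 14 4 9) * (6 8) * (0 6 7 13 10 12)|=12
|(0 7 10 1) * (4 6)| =4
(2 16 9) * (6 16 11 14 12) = [0, 1, 11, 3, 4, 5, 16, 7, 8, 2, 10, 14, 6, 13, 12, 15, 9] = (2 11 14 12 6 16 9)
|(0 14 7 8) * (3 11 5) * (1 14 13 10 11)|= |(0 13 10 11 5 3 1 14 7 8)|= 10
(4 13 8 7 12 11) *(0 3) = [3, 1, 2, 0, 13, 5, 6, 12, 7, 9, 10, 4, 11, 8] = (0 3)(4 13 8 7 12 11)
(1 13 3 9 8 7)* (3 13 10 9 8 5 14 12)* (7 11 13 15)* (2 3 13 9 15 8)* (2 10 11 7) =(1 11 9 5 14 12 13 8 7)(2 3 10 15) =[0, 11, 3, 10, 4, 14, 6, 1, 7, 5, 15, 9, 13, 8, 12, 2]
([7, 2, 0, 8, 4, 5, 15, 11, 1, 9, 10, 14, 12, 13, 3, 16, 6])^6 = (16)(0 1 3 11)(2 8 14 7)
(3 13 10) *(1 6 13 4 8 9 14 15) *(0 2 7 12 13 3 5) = (0 2 7 12 13 10 5)(1 6 3 4 8 9 14 15) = [2, 6, 7, 4, 8, 0, 3, 12, 9, 14, 5, 11, 13, 10, 15, 1]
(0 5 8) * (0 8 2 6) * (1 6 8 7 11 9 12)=[5, 6, 8, 3, 4, 2, 0, 11, 7, 12, 10, 9, 1]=(0 5 2 8 7 11 9 12 1 6)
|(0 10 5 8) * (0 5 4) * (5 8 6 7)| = 3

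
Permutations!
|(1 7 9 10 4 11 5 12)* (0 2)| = |(0 2)(1 7 9 10 4 11 5 12)| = 8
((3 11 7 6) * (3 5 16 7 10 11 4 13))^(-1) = ((3 4 13)(5 16 7 6)(10 11))^(-1) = (3 13 4)(5 6 7 16)(10 11)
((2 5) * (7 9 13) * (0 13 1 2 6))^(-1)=((0 13 7 9 1 2 5 6))^(-1)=(0 6 5 2 1 9 7 13)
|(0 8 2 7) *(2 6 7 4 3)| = 12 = |(0 8 6 7)(2 4 3)|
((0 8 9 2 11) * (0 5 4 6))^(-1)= (0 6 4 5 11 2 9 8)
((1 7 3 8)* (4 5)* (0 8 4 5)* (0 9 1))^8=(1 4 7 9 3)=((0 8)(1 7 3 4 9))^8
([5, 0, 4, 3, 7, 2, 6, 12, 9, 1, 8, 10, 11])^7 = (0 10 4 1 11 2 9 12 5 8 7)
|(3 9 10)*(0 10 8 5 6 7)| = |(0 10 3 9 8 5 6 7)| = 8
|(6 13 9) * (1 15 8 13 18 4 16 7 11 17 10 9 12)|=|(1 15 8 13 12)(4 16 7 11 17 10 9 6 18)|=45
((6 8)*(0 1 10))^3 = (10)(6 8)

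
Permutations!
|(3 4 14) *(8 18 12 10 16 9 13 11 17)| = |(3 4 14)(8 18 12 10 16 9 13 11 17)| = 9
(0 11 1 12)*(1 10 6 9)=(0 11 10 6 9 1 12)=[11, 12, 2, 3, 4, 5, 9, 7, 8, 1, 6, 10, 0]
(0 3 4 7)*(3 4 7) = (0 4 3 7) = [4, 1, 2, 7, 3, 5, 6, 0]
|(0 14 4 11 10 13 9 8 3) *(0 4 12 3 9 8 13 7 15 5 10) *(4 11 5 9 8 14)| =12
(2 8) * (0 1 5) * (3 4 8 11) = (0 1 5)(2 11 3 4 8) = [1, 5, 11, 4, 8, 0, 6, 7, 2, 9, 10, 3]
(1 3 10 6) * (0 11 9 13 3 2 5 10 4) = (0 11 9 13 3 4)(1 2 5 10 6) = [11, 2, 5, 4, 0, 10, 1, 7, 8, 13, 6, 9, 12, 3]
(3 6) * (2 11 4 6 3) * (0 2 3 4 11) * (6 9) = (11)(0 2)(3 4 9 6) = [2, 1, 0, 4, 9, 5, 3, 7, 8, 6, 10, 11]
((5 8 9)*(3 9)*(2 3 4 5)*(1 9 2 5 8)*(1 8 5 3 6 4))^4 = ((1 9 3 2 6 4 5 8))^4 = (1 6)(2 8)(3 5)(4 9)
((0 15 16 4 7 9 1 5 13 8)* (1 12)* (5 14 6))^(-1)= ((0 15 16 4 7 9 12 1 14 6 5 13 8))^(-1)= (0 8 13 5 6 14 1 12 9 7 4 16 15)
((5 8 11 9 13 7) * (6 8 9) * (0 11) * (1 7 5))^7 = ((0 11 6 8)(1 7)(5 9 13))^7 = (0 8 6 11)(1 7)(5 9 13)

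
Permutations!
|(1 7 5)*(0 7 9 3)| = |(0 7 5 1 9 3)| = 6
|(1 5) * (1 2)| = |(1 5 2)| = 3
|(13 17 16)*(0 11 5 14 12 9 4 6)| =|(0 11 5 14 12 9 4 6)(13 17 16)| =24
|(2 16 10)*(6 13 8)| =3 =|(2 16 10)(6 13 8)|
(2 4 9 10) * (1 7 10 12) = (1 7 10 2 4 9 12) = [0, 7, 4, 3, 9, 5, 6, 10, 8, 12, 2, 11, 1]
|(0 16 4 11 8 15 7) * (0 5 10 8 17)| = 5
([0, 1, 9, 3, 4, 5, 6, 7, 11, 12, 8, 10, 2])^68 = (2 12 9)(8 10 11)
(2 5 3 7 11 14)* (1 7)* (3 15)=[0, 7, 5, 1, 4, 15, 6, 11, 8, 9, 10, 14, 12, 13, 2, 3]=(1 7 11 14 2 5 15 3)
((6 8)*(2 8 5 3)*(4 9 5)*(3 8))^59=(2 3)(4 6 8 5 9)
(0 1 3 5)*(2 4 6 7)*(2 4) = [1, 3, 2, 5, 6, 0, 7, 4] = (0 1 3 5)(4 6 7)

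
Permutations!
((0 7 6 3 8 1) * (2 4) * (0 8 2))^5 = (0 4 2 3 6 7)(1 8)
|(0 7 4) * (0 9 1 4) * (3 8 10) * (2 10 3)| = 6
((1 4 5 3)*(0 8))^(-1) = (0 8)(1 3 5 4) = ((0 8)(1 4 5 3))^(-1)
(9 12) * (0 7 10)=[7, 1, 2, 3, 4, 5, 6, 10, 8, 12, 0, 11, 9]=(0 7 10)(9 12)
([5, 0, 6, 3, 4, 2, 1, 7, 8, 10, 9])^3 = [6, 2, 0, 3, 4, 1, 5, 7, 8, 10, 9]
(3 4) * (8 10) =(3 4)(8 10) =[0, 1, 2, 4, 3, 5, 6, 7, 10, 9, 8]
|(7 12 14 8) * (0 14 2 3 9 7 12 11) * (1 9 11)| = 21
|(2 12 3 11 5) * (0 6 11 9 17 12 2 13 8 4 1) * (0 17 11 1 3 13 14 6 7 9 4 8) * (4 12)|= 13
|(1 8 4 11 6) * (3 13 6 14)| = |(1 8 4 11 14 3 13 6)| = 8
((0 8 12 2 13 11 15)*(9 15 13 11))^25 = ((0 8 12 2 11 13 9 15))^25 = (0 8 12 2 11 13 9 15)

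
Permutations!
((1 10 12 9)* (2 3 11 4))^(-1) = (1 9 12 10)(2 4 11 3)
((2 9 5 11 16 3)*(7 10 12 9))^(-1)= (2 3 16 11 5 9 12 10 7)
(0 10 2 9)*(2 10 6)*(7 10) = (0 6 2 9)(7 10) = [6, 1, 9, 3, 4, 5, 2, 10, 8, 0, 7]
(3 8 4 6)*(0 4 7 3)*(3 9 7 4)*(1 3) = (0 1 3 8 4 6)(7 9) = [1, 3, 2, 8, 6, 5, 0, 9, 4, 7]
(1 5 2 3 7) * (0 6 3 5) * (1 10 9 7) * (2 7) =(0 6 3 1)(2 5 7 10 9) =[6, 0, 5, 1, 4, 7, 3, 10, 8, 2, 9]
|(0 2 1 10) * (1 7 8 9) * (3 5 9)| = 9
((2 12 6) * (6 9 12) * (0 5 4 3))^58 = (12)(0 4)(3 5)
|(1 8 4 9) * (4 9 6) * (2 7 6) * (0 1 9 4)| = |(9)(0 1 8 4 2 7 6)| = 7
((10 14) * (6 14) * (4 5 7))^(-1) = ((4 5 7)(6 14 10))^(-1) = (4 7 5)(6 10 14)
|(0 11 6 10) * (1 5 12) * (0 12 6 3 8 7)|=5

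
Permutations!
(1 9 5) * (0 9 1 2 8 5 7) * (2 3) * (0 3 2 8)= (0 9 7 3 8 5 2)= [9, 1, 0, 8, 4, 2, 6, 3, 5, 7]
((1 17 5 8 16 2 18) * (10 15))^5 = (1 2 8 17 18 16 5)(10 15)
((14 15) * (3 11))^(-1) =(3 11)(14 15)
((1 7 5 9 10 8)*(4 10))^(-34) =(1 7 5 9 4 10 8)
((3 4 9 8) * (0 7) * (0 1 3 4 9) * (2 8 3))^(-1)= ((0 7 1 2 8 4)(3 9))^(-1)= (0 4 8 2 1 7)(3 9)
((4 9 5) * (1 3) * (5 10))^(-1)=(1 3)(4 5 10 9)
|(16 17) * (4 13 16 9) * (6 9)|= 6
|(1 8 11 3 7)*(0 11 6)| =7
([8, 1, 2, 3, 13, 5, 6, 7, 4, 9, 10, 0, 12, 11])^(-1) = [11, 1, 2, 3, 8, 5, 6, 7, 0, 9, 10, 13, 12, 4]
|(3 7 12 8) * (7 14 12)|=4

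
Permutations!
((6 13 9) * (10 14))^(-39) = ((6 13 9)(10 14))^(-39) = (10 14)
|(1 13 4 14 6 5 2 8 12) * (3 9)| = 18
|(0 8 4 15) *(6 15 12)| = |(0 8 4 12 6 15)| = 6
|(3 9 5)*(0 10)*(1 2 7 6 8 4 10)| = 24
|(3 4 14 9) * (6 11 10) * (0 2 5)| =|(0 2 5)(3 4 14 9)(6 11 10)| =12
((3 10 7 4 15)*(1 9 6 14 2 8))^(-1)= (1 8 2 14 6 9)(3 15 4 7 10)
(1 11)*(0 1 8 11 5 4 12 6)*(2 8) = (0 1 5 4 12 6)(2 8 11) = [1, 5, 8, 3, 12, 4, 0, 7, 11, 9, 10, 2, 6]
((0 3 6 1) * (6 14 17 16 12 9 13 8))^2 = (0 14 16 9 8 1 3 17 12 13 6)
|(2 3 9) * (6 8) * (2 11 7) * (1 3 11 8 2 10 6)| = 20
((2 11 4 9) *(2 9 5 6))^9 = ((2 11 4 5 6))^9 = (2 6 5 4 11)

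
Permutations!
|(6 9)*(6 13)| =|(6 9 13)| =3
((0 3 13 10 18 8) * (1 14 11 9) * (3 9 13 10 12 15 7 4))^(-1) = ((0 9 1 14 11 13 12 15 7 4 3 10 18 8))^(-1) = (0 8 18 10 3 4 7 15 12 13 11 14 1 9)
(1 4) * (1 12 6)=(1 4 12 6)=[0, 4, 2, 3, 12, 5, 1, 7, 8, 9, 10, 11, 6]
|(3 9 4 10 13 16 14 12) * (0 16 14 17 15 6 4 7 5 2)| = |(0 16 17 15 6 4 10 13 14 12 3 9 7 5 2)| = 15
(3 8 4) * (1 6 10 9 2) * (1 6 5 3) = (1 5 3 8 4)(2 6 10 9) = [0, 5, 6, 8, 1, 3, 10, 7, 4, 2, 9]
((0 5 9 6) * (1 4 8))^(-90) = (0 9)(5 6)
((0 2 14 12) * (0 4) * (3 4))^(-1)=(0 4 3 12 14 2)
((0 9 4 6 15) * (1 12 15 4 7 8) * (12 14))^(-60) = (0 1)(7 12)(8 15)(9 14)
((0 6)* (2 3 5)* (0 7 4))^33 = ((0 6 7 4)(2 3 5))^33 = (0 6 7 4)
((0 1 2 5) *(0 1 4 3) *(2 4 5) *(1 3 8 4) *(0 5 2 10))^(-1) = (0 10 2)(3 5)(4 8)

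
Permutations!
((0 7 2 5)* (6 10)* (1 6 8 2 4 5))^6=(0 4)(1 6 10 8 2)(5 7)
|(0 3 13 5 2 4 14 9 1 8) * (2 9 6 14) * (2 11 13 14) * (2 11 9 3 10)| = |(0 10 2 4 9 1 8)(3 14 6 11 13 5)| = 42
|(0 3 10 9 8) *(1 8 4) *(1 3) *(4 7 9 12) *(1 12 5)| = 8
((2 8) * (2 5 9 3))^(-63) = (2 5 3 8 9)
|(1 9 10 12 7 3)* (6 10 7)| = |(1 9 7 3)(6 10 12)| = 12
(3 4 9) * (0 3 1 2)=(0 3 4 9 1 2)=[3, 2, 0, 4, 9, 5, 6, 7, 8, 1]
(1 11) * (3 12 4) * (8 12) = (1 11)(3 8 12 4) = [0, 11, 2, 8, 3, 5, 6, 7, 12, 9, 10, 1, 4]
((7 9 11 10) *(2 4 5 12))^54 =(2 5)(4 12)(7 11)(9 10)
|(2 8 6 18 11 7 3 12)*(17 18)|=9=|(2 8 6 17 18 11 7 3 12)|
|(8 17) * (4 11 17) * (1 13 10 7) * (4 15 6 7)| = 10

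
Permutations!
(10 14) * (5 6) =(5 6)(10 14) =[0, 1, 2, 3, 4, 6, 5, 7, 8, 9, 14, 11, 12, 13, 10]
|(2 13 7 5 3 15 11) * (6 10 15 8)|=10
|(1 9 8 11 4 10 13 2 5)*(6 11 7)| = |(1 9 8 7 6 11 4 10 13 2 5)| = 11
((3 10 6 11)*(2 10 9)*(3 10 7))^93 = (11)(2 7 3 9) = ((2 7 3 9)(6 11 10))^93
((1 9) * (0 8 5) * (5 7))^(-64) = (9)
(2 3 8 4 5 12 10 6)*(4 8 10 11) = (2 3 10 6)(4 5 12 11) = [0, 1, 3, 10, 5, 12, 2, 7, 8, 9, 6, 4, 11]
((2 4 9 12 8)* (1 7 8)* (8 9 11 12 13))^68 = ((1 7 9 13 8 2 4 11 12))^68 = (1 2 7 4 9 11 13 12 8)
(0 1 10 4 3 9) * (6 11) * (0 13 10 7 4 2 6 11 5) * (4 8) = (0 1 7 8 4 3 9 13 10 2 6 5) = [1, 7, 6, 9, 3, 0, 5, 8, 4, 13, 2, 11, 12, 10]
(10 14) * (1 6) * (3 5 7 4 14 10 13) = (1 6)(3 5 7 4 14 13) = [0, 6, 2, 5, 14, 7, 1, 4, 8, 9, 10, 11, 12, 3, 13]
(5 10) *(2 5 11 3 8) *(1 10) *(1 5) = [0, 10, 1, 8, 4, 5, 6, 7, 2, 9, 11, 3] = (1 10 11 3 8 2)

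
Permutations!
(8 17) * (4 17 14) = (4 17 8 14) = [0, 1, 2, 3, 17, 5, 6, 7, 14, 9, 10, 11, 12, 13, 4, 15, 16, 8]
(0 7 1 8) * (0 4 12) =[7, 8, 2, 3, 12, 5, 6, 1, 4, 9, 10, 11, 0] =(0 7 1 8 4 12)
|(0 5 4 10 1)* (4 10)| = |(0 5 10 1)| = 4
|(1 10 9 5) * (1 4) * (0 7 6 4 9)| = 6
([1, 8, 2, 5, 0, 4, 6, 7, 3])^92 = [8, 3, 2, 4, 1, 0, 6, 7, 5]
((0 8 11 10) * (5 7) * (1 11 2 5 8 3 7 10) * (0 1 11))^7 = (11)(0 1 10 5 2 8 7 3)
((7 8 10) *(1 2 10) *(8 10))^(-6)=(10)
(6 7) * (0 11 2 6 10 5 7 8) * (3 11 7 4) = (0 7 10 5 4 3 11 2 6 8) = [7, 1, 6, 11, 3, 4, 8, 10, 0, 9, 5, 2]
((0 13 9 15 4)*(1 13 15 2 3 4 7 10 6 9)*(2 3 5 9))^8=((0 15 7 10 6 2 5 9 3 4)(1 13))^8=(0 3 5 6 7)(2 10 15 4 9)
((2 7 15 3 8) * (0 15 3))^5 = ((0 15)(2 7 3 8))^5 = (0 15)(2 7 3 8)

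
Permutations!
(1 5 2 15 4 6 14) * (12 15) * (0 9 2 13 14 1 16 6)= (0 9 2 12 15 4)(1 5 13 14 16 6)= [9, 5, 12, 3, 0, 13, 1, 7, 8, 2, 10, 11, 15, 14, 16, 4, 6]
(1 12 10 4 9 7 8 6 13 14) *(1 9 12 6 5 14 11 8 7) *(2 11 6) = (1 2 11 8 5 14 9)(4 12 10)(6 13) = [0, 2, 11, 3, 12, 14, 13, 7, 5, 1, 4, 8, 10, 6, 9]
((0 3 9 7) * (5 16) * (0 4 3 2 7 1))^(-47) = (0 7 3 1 2 4 9)(5 16)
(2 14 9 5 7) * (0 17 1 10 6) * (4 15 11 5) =(0 17 1 10 6)(2 14 9 4 15 11 5 7) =[17, 10, 14, 3, 15, 7, 0, 2, 8, 4, 6, 5, 12, 13, 9, 11, 16, 1]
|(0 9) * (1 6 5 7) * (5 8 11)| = |(0 9)(1 6 8 11 5 7)| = 6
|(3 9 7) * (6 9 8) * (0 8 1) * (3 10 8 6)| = 8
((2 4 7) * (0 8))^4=(8)(2 4 7)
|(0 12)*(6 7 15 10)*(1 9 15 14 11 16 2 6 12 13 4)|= 24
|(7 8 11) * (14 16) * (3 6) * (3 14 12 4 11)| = 9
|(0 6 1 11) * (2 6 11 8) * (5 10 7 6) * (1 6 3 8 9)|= |(0 11)(1 9)(2 5 10 7 3 8)|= 6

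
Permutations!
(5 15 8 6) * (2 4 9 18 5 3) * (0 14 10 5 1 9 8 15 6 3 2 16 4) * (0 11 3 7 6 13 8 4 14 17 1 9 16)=(0 17 1 16 14 10 5 13 8 7 6 2 11 3)(9 18)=[17, 16, 11, 0, 4, 13, 2, 6, 7, 18, 5, 3, 12, 8, 10, 15, 14, 1, 9]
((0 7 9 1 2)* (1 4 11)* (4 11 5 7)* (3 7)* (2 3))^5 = ((0 4 5 2)(1 3 7 9 11))^5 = (11)(0 4 5 2)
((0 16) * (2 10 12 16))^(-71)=((0 2 10 12 16))^(-71)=(0 16 12 10 2)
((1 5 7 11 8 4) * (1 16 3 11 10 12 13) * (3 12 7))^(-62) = ((1 5 3 11 8 4 16 12 13)(7 10))^(-62) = (1 5 3 11 8 4 16 12 13)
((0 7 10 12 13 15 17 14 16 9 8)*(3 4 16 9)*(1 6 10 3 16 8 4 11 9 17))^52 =((0 7 3 11 9 4 8)(1 6 10 12 13 15)(14 17))^52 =(17)(0 11 8 3 4 7 9)(1 13 10)(6 15 12)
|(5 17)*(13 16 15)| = 6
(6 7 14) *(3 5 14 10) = (3 5 14 6 7 10) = [0, 1, 2, 5, 4, 14, 7, 10, 8, 9, 3, 11, 12, 13, 6]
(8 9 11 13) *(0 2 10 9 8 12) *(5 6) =(0 2 10 9 11 13 12)(5 6) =[2, 1, 10, 3, 4, 6, 5, 7, 8, 11, 9, 13, 0, 12]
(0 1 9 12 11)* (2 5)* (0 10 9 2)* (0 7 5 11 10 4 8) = [1, 2, 11, 3, 8, 7, 6, 5, 0, 12, 9, 4, 10] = (0 1 2 11 4 8)(5 7)(9 12 10)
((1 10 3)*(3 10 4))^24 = ((10)(1 4 3))^24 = (10)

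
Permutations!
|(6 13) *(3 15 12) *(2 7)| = |(2 7)(3 15 12)(6 13)| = 6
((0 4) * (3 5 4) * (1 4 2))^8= ((0 3 5 2 1 4))^8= (0 5 1)(2 4 3)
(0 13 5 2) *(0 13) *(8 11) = [0, 1, 13, 3, 4, 2, 6, 7, 11, 9, 10, 8, 12, 5] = (2 13 5)(8 11)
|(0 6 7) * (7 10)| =4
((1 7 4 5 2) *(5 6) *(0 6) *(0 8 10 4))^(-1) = ((0 6 5 2 1 7)(4 8 10))^(-1) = (0 7 1 2 5 6)(4 10 8)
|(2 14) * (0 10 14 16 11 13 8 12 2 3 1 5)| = 6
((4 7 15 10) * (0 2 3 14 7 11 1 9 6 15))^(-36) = (0 7 14 3 2)(1 11 4 10 15 6 9)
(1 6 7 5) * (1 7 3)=[0, 6, 2, 1, 4, 7, 3, 5]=(1 6 3)(5 7)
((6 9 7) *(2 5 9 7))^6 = (9) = ((2 5 9)(6 7))^6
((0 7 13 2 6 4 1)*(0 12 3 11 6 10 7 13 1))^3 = (0 10 12 6 13 7 3 4 2 1 11)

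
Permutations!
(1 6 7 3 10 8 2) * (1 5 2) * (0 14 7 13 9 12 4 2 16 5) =(0 14 7 3 10 8 1 6 13 9 12 4 2)(5 16) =[14, 6, 0, 10, 2, 16, 13, 3, 1, 12, 8, 11, 4, 9, 7, 15, 5]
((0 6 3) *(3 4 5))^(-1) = (0 3 5 4 6)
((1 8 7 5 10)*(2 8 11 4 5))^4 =((1 11 4 5 10)(2 8 7))^4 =(1 10 5 4 11)(2 8 7)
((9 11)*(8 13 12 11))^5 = (13)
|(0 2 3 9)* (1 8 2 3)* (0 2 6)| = 7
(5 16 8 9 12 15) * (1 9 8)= (1 9 12 15 5 16)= [0, 9, 2, 3, 4, 16, 6, 7, 8, 12, 10, 11, 15, 13, 14, 5, 1]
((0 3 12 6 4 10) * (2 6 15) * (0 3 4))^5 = (0 15 10 6 12 4 2 3)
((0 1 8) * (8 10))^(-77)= (0 8 10 1)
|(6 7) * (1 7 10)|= |(1 7 6 10)|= 4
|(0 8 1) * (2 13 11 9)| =12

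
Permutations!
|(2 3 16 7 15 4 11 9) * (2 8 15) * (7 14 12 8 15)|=28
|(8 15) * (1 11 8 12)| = |(1 11 8 15 12)| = 5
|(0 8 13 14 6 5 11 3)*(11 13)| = 4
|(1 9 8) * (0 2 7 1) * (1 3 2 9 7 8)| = 7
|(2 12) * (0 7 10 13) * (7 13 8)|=6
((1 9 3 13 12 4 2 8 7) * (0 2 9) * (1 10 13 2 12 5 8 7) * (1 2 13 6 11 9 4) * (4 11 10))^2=((0 12 1)(2 7 4 11 9 3 13 5 8)(6 10))^2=(0 1 12)(2 4 9 13 8 7 11 3 5)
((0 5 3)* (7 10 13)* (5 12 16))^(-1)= (0 3 5 16 12)(7 13 10)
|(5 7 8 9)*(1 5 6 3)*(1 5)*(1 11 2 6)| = |(1 11 2 6 3 5 7 8 9)| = 9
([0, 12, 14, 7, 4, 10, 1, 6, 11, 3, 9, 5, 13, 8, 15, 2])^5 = (1 5 6 11 7 8 3 13 9 12 10)(2 15 14)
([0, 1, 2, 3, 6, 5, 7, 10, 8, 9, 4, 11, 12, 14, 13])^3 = (4 10 7 6)(13 14)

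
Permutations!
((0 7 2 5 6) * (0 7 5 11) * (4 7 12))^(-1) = (0 11 2 7 4 12 6 5)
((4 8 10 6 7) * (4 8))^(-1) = (6 10 8 7)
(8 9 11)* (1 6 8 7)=(1 6 8 9 11 7)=[0, 6, 2, 3, 4, 5, 8, 1, 9, 11, 10, 7]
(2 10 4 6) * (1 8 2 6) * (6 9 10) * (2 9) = (1 8 9 10 4)(2 6) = [0, 8, 6, 3, 1, 5, 2, 7, 9, 10, 4]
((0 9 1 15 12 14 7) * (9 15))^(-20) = ((0 15 12 14 7)(1 9))^(-20) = (15)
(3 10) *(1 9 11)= (1 9 11)(3 10)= [0, 9, 2, 10, 4, 5, 6, 7, 8, 11, 3, 1]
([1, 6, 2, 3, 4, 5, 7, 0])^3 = [7, 0, 2, 3, 4, 5, 1, 6]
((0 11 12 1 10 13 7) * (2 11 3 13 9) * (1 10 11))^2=(0 13)(1 12 9)(2 11 10)(3 7)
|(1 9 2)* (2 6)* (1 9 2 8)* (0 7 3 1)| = |(0 7 3 1 2 9 6 8)| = 8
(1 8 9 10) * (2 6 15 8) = (1 2 6 15 8 9 10) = [0, 2, 6, 3, 4, 5, 15, 7, 9, 10, 1, 11, 12, 13, 14, 8]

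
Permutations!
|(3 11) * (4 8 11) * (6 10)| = |(3 4 8 11)(6 10)| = 4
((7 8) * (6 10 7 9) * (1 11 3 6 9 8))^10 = (1 10 3)(6 11 7) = ((1 11 3 6 10 7))^10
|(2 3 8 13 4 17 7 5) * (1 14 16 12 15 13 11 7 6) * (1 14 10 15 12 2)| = 15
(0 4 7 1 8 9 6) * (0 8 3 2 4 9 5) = (0 9 6 8 5)(1 3 2 4 7) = [9, 3, 4, 2, 7, 0, 8, 1, 5, 6]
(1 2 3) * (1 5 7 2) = (2 3 5 7) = [0, 1, 3, 5, 4, 7, 6, 2]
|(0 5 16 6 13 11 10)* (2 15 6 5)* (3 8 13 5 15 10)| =|(0 2 10)(3 8 13 11)(5 16 15 6)| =12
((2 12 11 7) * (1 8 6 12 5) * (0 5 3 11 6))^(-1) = (0 8 1 5)(2 7 11 3)(6 12)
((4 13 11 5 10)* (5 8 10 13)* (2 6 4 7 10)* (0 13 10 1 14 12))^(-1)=(0 12 14 1 7 10 5 4 6 2 8 11 13)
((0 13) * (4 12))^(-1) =((0 13)(4 12))^(-1) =(0 13)(4 12)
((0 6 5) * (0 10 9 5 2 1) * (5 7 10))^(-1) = ((0 6 2 1)(7 10 9))^(-1) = (0 1 2 6)(7 9 10)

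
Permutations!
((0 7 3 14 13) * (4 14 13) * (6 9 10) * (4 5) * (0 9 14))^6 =((0 7 3 13 9 10 6 14 5 4))^6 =(0 6 3 5 9)(4 10 7 14 13)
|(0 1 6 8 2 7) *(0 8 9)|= 12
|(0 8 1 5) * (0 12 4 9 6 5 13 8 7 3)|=15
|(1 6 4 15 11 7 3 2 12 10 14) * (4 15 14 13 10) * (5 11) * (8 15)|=|(1 6 8 15 5 11 7 3 2 12 4 14)(10 13)|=12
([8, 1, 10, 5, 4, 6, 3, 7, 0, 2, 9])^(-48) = (10)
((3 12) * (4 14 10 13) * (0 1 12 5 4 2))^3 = (0 3 14 2 12 4 13 1 5 10)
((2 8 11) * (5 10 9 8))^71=(2 11 8 9 10 5)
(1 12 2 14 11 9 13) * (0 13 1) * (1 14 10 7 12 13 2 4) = (0 2 10 7 12 4 1 13)(9 14 11) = [2, 13, 10, 3, 1, 5, 6, 12, 8, 14, 7, 9, 4, 0, 11]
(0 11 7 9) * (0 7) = (0 11)(7 9) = [11, 1, 2, 3, 4, 5, 6, 9, 8, 7, 10, 0]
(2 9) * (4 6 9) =[0, 1, 4, 3, 6, 5, 9, 7, 8, 2] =(2 4 6 9)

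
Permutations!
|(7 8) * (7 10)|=|(7 8 10)|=3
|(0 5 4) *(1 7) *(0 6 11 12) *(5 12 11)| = |(0 12)(1 7)(4 6 5)| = 6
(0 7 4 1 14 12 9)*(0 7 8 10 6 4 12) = (0 8 10 6 4 1 14)(7 12 9) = [8, 14, 2, 3, 1, 5, 4, 12, 10, 7, 6, 11, 9, 13, 0]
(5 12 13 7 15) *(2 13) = (2 13 7 15 5 12) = [0, 1, 13, 3, 4, 12, 6, 15, 8, 9, 10, 11, 2, 7, 14, 5]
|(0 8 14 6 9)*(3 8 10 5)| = 8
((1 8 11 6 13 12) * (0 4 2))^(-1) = ((0 4 2)(1 8 11 6 13 12))^(-1) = (0 2 4)(1 12 13 6 11 8)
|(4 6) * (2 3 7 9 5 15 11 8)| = |(2 3 7 9 5 15 11 8)(4 6)| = 8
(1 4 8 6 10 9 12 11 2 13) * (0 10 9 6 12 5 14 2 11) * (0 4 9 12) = (0 10 6 12 4 8)(1 9 5 14 2 13) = [10, 9, 13, 3, 8, 14, 12, 7, 0, 5, 6, 11, 4, 1, 2]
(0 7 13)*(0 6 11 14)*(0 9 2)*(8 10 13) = [7, 1, 0, 3, 4, 5, 11, 8, 10, 2, 13, 14, 12, 6, 9] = (0 7 8 10 13 6 11 14 9 2)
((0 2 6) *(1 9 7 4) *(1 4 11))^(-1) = ((0 2 6)(1 9 7 11))^(-1) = (0 6 2)(1 11 7 9)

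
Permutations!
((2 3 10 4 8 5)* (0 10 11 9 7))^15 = ((0 10 4 8 5 2 3 11 9 7))^15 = (0 2)(3 10)(4 11)(5 7)(8 9)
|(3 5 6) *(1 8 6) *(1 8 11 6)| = |(1 11 6 3 5 8)| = 6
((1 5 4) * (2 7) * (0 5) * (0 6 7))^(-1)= (0 2 7 6 1 4 5)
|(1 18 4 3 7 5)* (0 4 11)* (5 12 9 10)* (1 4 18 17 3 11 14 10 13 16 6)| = |(0 18 14 10 5 4 11)(1 17 3 7 12 9 13 16 6)| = 63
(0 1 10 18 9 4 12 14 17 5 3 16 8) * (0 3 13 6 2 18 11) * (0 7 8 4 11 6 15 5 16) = (0 1 10 6 2 18 9 11 7 8 3)(4 12 14 17 16)(5 13 15) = [1, 10, 18, 0, 12, 13, 2, 8, 3, 11, 6, 7, 14, 15, 17, 5, 4, 16, 9]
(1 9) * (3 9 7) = (1 7 3 9) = [0, 7, 2, 9, 4, 5, 6, 3, 8, 1]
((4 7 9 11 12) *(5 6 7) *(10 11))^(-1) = (4 12 11 10 9 7 6 5) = ((4 5 6 7 9 10 11 12))^(-1)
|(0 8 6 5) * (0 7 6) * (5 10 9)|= |(0 8)(5 7 6 10 9)|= 10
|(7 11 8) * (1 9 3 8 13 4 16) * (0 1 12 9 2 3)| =12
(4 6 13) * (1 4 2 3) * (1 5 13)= (1 4 6)(2 3 5 13)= [0, 4, 3, 5, 6, 13, 1, 7, 8, 9, 10, 11, 12, 2]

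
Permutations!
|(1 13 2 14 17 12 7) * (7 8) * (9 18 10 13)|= 11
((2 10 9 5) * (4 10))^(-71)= ((2 4 10 9 5))^(-71)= (2 5 9 10 4)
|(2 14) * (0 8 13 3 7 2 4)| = 8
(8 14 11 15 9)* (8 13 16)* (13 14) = [0, 1, 2, 3, 4, 5, 6, 7, 13, 14, 10, 15, 12, 16, 11, 9, 8] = (8 13 16)(9 14 11 15)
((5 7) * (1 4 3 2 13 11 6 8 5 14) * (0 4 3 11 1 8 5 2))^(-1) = (0 3 1 13 2 8 14 7 5 6 11 4)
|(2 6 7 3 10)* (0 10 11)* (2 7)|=|(0 10 7 3 11)(2 6)|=10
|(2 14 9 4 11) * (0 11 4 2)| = 6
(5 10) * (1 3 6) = [0, 3, 2, 6, 4, 10, 1, 7, 8, 9, 5] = (1 3 6)(5 10)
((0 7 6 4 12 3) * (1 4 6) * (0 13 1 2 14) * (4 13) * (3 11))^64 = (14)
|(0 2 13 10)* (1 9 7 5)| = 4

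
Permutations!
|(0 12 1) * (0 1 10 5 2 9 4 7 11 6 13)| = |(0 12 10 5 2 9 4 7 11 6 13)| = 11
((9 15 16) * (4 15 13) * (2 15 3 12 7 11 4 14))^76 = (2 13 16)(3 12 7 11 4)(9 15 14)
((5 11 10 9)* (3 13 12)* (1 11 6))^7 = ((1 11 10 9 5 6)(3 13 12))^7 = (1 11 10 9 5 6)(3 13 12)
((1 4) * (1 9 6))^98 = (1 9)(4 6)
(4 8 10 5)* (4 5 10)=(10)(4 8)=[0, 1, 2, 3, 8, 5, 6, 7, 4, 9, 10]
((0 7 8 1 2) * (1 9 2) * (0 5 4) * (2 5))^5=((0 7 8 9 5 4))^5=(0 4 5 9 8 7)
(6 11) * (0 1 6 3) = (0 1 6 11 3) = [1, 6, 2, 0, 4, 5, 11, 7, 8, 9, 10, 3]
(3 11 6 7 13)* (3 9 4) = (3 11 6 7 13 9 4) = [0, 1, 2, 11, 3, 5, 7, 13, 8, 4, 10, 6, 12, 9]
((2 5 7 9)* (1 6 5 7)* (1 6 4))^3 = (9)(1 4)(5 6)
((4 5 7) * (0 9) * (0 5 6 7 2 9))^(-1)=((2 9 5)(4 6 7))^(-1)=(2 5 9)(4 7 6)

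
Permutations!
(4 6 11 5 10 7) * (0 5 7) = (0 5 10)(4 6 11 7) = [5, 1, 2, 3, 6, 10, 11, 4, 8, 9, 0, 7]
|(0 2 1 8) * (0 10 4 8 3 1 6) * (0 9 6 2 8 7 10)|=6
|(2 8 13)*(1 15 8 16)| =|(1 15 8 13 2 16)| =6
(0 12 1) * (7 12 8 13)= (0 8 13 7 12 1)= [8, 0, 2, 3, 4, 5, 6, 12, 13, 9, 10, 11, 1, 7]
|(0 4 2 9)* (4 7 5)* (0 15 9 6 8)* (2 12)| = 8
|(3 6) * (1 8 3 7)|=|(1 8 3 6 7)|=5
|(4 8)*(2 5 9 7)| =4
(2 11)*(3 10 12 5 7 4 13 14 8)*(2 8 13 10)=(2 11 8 3)(4 10 12 5 7)(13 14)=[0, 1, 11, 2, 10, 7, 6, 4, 3, 9, 12, 8, 5, 14, 13]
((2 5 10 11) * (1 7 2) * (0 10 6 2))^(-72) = (0 1 10 7 11)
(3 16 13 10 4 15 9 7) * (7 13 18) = (3 16 18 7)(4 15 9 13 10) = [0, 1, 2, 16, 15, 5, 6, 3, 8, 13, 4, 11, 12, 10, 14, 9, 18, 17, 7]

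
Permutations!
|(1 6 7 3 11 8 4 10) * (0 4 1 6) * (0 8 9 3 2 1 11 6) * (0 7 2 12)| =35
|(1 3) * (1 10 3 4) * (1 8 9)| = 4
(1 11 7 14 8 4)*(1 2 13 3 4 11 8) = (1 8 11 7 14)(2 13 3 4) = [0, 8, 13, 4, 2, 5, 6, 14, 11, 9, 10, 7, 12, 3, 1]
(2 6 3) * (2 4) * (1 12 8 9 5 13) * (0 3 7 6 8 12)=(0 3 4 2 8 9 5 13 1)(6 7)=[3, 0, 8, 4, 2, 13, 7, 6, 9, 5, 10, 11, 12, 1]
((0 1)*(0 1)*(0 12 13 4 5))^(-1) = (0 5 4 13 12)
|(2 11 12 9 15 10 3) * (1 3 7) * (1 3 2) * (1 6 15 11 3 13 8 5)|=30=|(1 2 3 6 15 10 7 13 8 5)(9 11 12)|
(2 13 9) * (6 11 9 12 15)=(2 13 12 15 6 11 9)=[0, 1, 13, 3, 4, 5, 11, 7, 8, 2, 10, 9, 15, 12, 14, 6]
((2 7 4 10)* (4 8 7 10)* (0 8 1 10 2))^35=(10)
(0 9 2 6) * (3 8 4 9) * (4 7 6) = (0 3 8 7 6)(2 4 9) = [3, 1, 4, 8, 9, 5, 0, 6, 7, 2]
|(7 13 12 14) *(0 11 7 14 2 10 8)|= 8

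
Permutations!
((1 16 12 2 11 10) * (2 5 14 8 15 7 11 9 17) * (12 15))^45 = (17)(1 7)(5 14 8 12)(10 15)(11 16)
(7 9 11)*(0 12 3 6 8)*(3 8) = (0 12 8)(3 6)(7 9 11) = [12, 1, 2, 6, 4, 5, 3, 9, 0, 11, 10, 7, 8]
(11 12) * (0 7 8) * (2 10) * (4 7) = [4, 1, 10, 3, 7, 5, 6, 8, 0, 9, 2, 12, 11] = (0 4 7 8)(2 10)(11 12)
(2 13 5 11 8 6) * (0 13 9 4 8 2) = [13, 1, 9, 3, 8, 11, 0, 7, 6, 4, 10, 2, 12, 5] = (0 13 5 11 2 9 4 8 6)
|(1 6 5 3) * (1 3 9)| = 4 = |(1 6 5 9)|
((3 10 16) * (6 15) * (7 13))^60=(16)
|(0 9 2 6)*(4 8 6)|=|(0 9 2 4 8 6)|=6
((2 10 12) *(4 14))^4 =(14)(2 10 12)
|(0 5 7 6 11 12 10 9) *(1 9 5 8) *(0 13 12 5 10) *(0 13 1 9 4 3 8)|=|(1 4 3 8 9)(5 7 6 11)(12 13)|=20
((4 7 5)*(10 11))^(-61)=(4 5 7)(10 11)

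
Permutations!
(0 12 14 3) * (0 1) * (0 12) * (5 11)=(1 12 14 3)(5 11)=[0, 12, 2, 1, 4, 11, 6, 7, 8, 9, 10, 5, 14, 13, 3]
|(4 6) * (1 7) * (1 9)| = 6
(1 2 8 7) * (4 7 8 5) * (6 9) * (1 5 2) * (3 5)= (3 5 4 7)(6 9)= [0, 1, 2, 5, 7, 4, 9, 3, 8, 6]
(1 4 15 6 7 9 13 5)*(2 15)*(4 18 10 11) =[0, 18, 15, 3, 2, 1, 7, 9, 8, 13, 11, 4, 12, 5, 14, 6, 16, 17, 10] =(1 18 10 11 4 2 15 6 7 9 13 5)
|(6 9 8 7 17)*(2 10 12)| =15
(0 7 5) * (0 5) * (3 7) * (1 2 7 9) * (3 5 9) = [5, 2, 7, 3, 4, 9, 6, 0, 8, 1] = (0 5 9 1 2 7)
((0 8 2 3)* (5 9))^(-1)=((0 8 2 3)(5 9))^(-1)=(0 3 2 8)(5 9)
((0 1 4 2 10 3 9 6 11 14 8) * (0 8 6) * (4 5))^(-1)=(0 9 3 10 2 4 5 1)(6 14 11)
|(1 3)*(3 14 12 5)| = |(1 14 12 5 3)| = 5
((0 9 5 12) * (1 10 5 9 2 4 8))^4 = ((0 2 4 8 1 10 5 12))^4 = (0 1)(2 10)(4 5)(8 12)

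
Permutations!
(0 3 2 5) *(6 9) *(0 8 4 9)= [3, 1, 5, 2, 9, 8, 0, 7, 4, 6]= (0 3 2 5 8 4 9 6)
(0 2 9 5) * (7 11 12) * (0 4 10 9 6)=[2, 1, 6, 3, 10, 4, 0, 11, 8, 5, 9, 12, 7]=(0 2 6)(4 10 9 5)(7 11 12)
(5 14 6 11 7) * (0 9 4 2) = (0 9 4 2)(5 14 6 11 7) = [9, 1, 0, 3, 2, 14, 11, 5, 8, 4, 10, 7, 12, 13, 6]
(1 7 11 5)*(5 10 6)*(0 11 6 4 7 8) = (0 11 10 4 7 6 5 1 8) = [11, 8, 2, 3, 7, 1, 5, 6, 0, 9, 4, 10]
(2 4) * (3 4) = [0, 1, 3, 4, 2] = (2 3 4)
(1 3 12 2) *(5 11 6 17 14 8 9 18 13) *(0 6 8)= (0 6 17 14)(1 3 12 2)(5 11 8 9 18 13)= [6, 3, 1, 12, 4, 11, 17, 7, 9, 18, 10, 8, 2, 5, 0, 15, 16, 14, 13]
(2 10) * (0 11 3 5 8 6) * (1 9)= (0 11 3 5 8 6)(1 9)(2 10)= [11, 9, 10, 5, 4, 8, 0, 7, 6, 1, 2, 3]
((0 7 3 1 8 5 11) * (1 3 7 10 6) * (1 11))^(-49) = (0 11 6 10)(1 5 8)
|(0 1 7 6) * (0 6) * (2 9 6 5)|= 12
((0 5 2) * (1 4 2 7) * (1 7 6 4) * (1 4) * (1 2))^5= (7)(0 5 6 2)(1 4)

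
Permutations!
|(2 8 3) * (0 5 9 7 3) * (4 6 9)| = |(0 5 4 6 9 7 3 2 8)| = 9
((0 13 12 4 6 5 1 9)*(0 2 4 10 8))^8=((0 13 12 10 8)(1 9 2 4 6 5))^8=(0 10 13 8 12)(1 2 6)(4 5 9)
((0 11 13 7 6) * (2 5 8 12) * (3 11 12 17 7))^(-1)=(0 6 7 17 8 5 2 12)(3 13 11)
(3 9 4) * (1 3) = [0, 3, 2, 9, 1, 5, 6, 7, 8, 4] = (1 3 9 4)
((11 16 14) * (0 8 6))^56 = (0 6 8)(11 14 16)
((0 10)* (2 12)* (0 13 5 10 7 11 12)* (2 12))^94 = (0 11)(2 7)(5 10 13)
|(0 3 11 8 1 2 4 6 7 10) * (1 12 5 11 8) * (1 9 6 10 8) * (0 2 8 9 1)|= 30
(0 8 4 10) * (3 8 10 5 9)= (0 10)(3 8 4 5 9)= [10, 1, 2, 8, 5, 9, 6, 7, 4, 3, 0]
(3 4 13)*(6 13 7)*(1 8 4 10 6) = (1 8 4 7)(3 10 6 13) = [0, 8, 2, 10, 7, 5, 13, 1, 4, 9, 6, 11, 12, 3]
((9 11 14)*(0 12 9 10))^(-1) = (0 10 14 11 9 12) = ((0 12 9 11 14 10))^(-1)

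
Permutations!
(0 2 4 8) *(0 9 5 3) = [2, 1, 4, 0, 8, 3, 6, 7, 9, 5] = (0 2 4 8 9 5 3)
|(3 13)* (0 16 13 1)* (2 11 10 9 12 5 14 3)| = |(0 16 13 2 11 10 9 12 5 14 3 1)| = 12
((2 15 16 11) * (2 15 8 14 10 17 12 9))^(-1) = (2 9 12 17 10 14 8)(11 16 15)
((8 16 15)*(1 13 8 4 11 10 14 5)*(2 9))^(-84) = (1 11 8 14 15)(4 13 10 16 5)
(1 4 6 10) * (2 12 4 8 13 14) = [0, 8, 12, 3, 6, 5, 10, 7, 13, 9, 1, 11, 4, 14, 2] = (1 8 13 14 2 12 4 6 10)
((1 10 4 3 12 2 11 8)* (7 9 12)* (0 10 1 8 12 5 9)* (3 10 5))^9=(12)(0 7 3 9 5)(4 10)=((0 5 9 3 7)(2 11 12)(4 10))^9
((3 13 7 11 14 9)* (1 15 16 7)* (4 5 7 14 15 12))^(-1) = ((1 12 4 5 7 11 15 16 14 9 3 13))^(-1) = (1 13 3 9 14 16 15 11 7 5 4 12)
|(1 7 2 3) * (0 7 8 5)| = |(0 7 2 3 1 8 5)| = 7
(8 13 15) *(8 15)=(15)(8 13)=[0, 1, 2, 3, 4, 5, 6, 7, 13, 9, 10, 11, 12, 8, 14, 15]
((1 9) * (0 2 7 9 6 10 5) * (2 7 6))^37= (0 6 9 5 2 7 10 1)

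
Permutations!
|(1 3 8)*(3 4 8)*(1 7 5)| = 5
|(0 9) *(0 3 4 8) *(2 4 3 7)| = 6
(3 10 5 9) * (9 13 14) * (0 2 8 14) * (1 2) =(0 1 2 8 14 9 3 10 5 13) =[1, 2, 8, 10, 4, 13, 6, 7, 14, 3, 5, 11, 12, 0, 9]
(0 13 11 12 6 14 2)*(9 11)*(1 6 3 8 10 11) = (0 13 9 1 6 14 2)(3 8 10 11 12) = [13, 6, 0, 8, 4, 5, 14, 7, 10, 1, 11, 12, 3, 9, 2]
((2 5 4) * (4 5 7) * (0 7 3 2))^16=(0 7 4)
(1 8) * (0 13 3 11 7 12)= (0 13 3 11 7 12)(1 8)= [13, 8, 2, 11, 4, 5, 6, 12, 1, 9, 10, 7, 0, 3]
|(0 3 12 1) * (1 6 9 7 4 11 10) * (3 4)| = 5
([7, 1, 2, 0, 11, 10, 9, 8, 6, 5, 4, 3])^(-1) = [3, 1, 2, 11, 10, 9, 8, 0, 7, 6, 5, 4]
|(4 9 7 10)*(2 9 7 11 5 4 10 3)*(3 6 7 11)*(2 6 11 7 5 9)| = 7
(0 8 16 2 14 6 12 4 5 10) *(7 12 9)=(0 8 16 2 14 6 9 7 12 4 5 10)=[8, 1, 14, 3, 5, 10, 9, 12, 16, 7, 0, 11, 4, 13, 6, 15, 2]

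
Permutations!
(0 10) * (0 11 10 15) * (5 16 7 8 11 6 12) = (0 15)(5 16 7 8 11 10 6 12) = [15, 1, 2, 3, 4, 16, 12, 8, 11, 9, 6, 10, 5, 13, 14, 0, 7]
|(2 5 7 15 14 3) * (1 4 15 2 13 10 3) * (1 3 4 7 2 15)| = |(1 7 15 14 3 13 10 4)(2 5)| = 8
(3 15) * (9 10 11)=(3 15)(9 10 11)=[0, 1, 2, 15, 4, 5, 6, 7, 8, 10, 11, 9, 12, 13, 14, 3]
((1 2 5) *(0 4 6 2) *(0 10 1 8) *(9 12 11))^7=(0 4 6 2 5 8)(1 10)(9 12 11)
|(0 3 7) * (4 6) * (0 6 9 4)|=4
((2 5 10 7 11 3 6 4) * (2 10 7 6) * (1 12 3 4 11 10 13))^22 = (13)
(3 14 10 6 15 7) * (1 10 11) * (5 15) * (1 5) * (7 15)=[0, 10, 2, 14, 4, 7, 1, 3, 8, 9, 6, 5, 12, 13, 11, 15]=(15)(1 10 6)(3 14 11 5 7)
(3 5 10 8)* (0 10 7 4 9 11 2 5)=(0 10 8 3)(2 5 7 4 9 11)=[10, 1, 5, 0, 9, 7, 6, 4, 3, 11, 8, 2]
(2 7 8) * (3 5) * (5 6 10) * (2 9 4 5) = (2 7 8 9 4 5 3 6 10) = [0, 1, 7, 6, 5, 3, 10, 8, 9, 4, 2]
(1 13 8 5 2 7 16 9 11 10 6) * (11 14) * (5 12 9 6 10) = [0, 13, 7, 3, 4, 2, 1, 16, 12, 14, 10, 5, 9, 8, 11, 15, 6] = (1 13 8 12 9 14 11 5 2 7 16 6)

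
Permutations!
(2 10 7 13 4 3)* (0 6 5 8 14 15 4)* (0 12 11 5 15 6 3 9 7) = (0 3 2 10)(4 9 7 13 12 11 5 8 14 6 15) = [3, 1, 10, 2, 9, 8, 15, 13, 14, 7, 0, 5, 11, 12, 6, 4]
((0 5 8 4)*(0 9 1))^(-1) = (0 1 9 4 8 5)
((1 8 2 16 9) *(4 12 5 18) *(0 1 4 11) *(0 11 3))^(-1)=(0 3 18 5 12 4 9 16 2 8 1)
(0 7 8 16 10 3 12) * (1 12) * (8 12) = (0 7 12)(1 8 16 10 3) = [7, 8, 2, 1, 4, 5, 6, 12, 16, 9, 3, 11, 0, 13, 14, 15, 10]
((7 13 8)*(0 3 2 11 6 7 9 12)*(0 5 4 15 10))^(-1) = (0 10 15 4 5 12 9 8 13 7 6 11 2 3)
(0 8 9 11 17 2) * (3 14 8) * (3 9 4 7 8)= (0 9 11 17 2)(3 14)(4 7 8)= [9, 1, 0, 14, 7, 5, 6, 8, 4, 11, 10, 17, 12, 13, 3, 15, 16, 2]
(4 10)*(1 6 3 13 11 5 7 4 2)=(1 6 3 13 11 5 7 4 10 2)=[0, 6, 1, 13, 10, 7, 3, 4, 8, 9, 2, 5, 12, 11]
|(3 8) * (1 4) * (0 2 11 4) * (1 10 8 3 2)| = 10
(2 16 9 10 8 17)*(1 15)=[0, 15, 16, 3, 4, 5, 6, 7, 17, 10, 8, 11, 12, 13, 14, 1, 9, 2]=(1 15)(2 16 9 10 8 17)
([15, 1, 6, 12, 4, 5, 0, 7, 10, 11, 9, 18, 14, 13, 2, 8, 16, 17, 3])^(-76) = (0 12 9)(2 18 8)(3 10 6)(11 15 14)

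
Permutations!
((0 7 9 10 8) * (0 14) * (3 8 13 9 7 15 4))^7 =((0 15 4 3 8 14)(9 10 13))^7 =(0 15 4 3 8 14)(9 10 13)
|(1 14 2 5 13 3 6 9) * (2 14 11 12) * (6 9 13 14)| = 10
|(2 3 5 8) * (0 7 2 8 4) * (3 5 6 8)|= 15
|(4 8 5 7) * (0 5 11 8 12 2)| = |(0 5 7 4 12 2)(8 11)| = 6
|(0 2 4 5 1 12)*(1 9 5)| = 10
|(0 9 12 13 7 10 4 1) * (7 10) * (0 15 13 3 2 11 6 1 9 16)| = |(0 16)(1 15 13 10 4 9 12 3 2 11 6)| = 22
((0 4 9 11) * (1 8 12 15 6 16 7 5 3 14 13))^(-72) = ((0 4 9 11)(1 8 12 15 6 16 7 5 3 14 13))^(-72) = (1 16 13 6 14 15 3 12 5 8 7)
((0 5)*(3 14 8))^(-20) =(3 14 8)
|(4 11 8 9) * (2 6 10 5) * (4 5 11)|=|(2 6 10 11 8 9 5)|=7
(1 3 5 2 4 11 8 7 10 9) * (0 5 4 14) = (0 5 2 14)(1 3 4 11 8 7 10 9) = [5, 3, 14, 4, 11, 2, 6, 10, 7, 1, 9, 8, 12, 13, 0]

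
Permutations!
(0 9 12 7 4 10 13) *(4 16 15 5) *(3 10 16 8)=(0 9 12 7 8 3 10 13)(4 16 15 5)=[9, 1, 2, 10, 16, 4, 6, 8, 3, 12, 13, 11, 7, 0, 14, 5, 15]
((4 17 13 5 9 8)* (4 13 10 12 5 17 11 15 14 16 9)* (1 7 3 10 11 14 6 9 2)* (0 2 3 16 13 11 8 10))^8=(0 1 16)(2 7 3)(4 9 8)(5 6 17)(10 11 14)(12 15 13)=((0 2 1 7 16 3)(4 14 13 17 8 11 15 6 9 10 12 5))^8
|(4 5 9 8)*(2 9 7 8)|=|(2 9)(4 5 7 8)|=4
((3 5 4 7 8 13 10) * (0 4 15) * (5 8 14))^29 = ((0 4 7 14 5 15)(3 8 13 10))^29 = (0 15 5 14 7 4)(3 8 13 10)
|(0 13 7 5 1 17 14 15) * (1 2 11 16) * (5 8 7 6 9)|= 12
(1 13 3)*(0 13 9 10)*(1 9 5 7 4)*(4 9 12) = (0 13 3 12 4 1 5 7 9 10) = [13, 5, 2, 12, 1, 7, 6, 9, 8, 10, 0, 11, 4, 3]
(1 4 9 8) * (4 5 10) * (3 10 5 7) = [0, 7, 2, 10, 9, 5, 6, 3, 1, 8, 4] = (1 7 3 10 4 9 8)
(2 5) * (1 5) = (1 5 2) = [0, 5, 1, 3, 4, 2]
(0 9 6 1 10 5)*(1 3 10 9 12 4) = (0 12 4 1 9 6 3 10 5) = [12, 9, 2, 10, 1, 0, 3, 7, 8, 6, 5, 11, 4]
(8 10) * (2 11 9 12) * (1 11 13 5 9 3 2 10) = (1 11 3 2 13 5 9 12 10 8) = [0, 11, 13, 2, 4, 9, 6, 7, 1, 12, 8, 3, 10, 5]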